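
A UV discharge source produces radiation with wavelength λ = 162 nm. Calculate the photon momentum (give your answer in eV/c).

Use h = 6.62607015 × 10^-34 J·s, c = 2.99792458 × 10^8 m/s, 1 eV = 1.602176634 × 10^-19 J.
In SI units: λ = 162 nm = 1.62 × 10^-7 m.
Since p = h/λ for a photon, p = 4.090 × 10^-27 kg·m/s.
Converting to eV/c: p = 7.653 eV/c ≈ 7.65 eV/c.

7.65 eV/c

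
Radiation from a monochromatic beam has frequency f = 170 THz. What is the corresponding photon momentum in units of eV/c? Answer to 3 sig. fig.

Take h = 6.62607015e-34 J·s, c = 2.99792458e8 m/s, 1 eV = 1.602176634e-19 J.
First convert: f = 170 THz = 1.7e14 Hz.
The photon relation is p = hf/c, giving p = 3.757e-28 kg·m/s.
Converting to eV/c: p = 0.7031 eV/c ≈ 0.703 eV/c.

0.703 eV/c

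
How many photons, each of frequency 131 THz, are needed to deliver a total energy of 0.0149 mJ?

Per-photon energy: E = 8.680e-20 J (from frequency = 131 THz).
N = E_total / E_photon = 1.49e-5 J / 8.680e-20 J = 1.72e14.

1.72e14 photons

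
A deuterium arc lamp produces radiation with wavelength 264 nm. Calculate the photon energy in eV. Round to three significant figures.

4.70 eV

Convert to SI: λ = 264 nm = 2.64e-7 m.
Since E = hc/λ for a photon, E = 7.524e-19 J.
Converting to eV: E = 4.696 eV ≈ 4.70 eV.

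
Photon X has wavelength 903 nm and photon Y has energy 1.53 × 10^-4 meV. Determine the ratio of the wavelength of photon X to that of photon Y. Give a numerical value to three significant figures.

λ_X = 9.030 × 10^-7 m (from wavelength = 903 nm, via λ given directly).
λ_Y = 8.104 m (from energy = 1.53 × 10^-4 meV, via λ = hc/E).
Ratio = 9.030 × 10^-7 / 8.104 = 1.11 × 10^-7.

1.11 × 10^-7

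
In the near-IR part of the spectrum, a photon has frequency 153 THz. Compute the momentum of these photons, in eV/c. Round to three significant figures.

0.633 eV/c

Use h = 6.62607015e-34 J·s, c = 2.99792458e8 m/s, 1 eV = 1.602176634e-19 J.
Convert to SI: f = 153 THz = 1.53e14 Hz.
The photon relation is p = hf/c, giving p = 3.382e-28 kg·m/s.
Converting to eV/c: p = 0.6328 eV/c ≈ 0.633 eV/c.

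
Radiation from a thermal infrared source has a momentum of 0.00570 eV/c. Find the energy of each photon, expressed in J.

In SI units: p = 0.00570 eV/c = 3.0462 × 10^-30 kg·m/s.
Since E = pc for a photon, E = 9.132 × 10^-22 J.
So E ≈ 9.13 × 10^-22 J.

9.13 × 10^-22 J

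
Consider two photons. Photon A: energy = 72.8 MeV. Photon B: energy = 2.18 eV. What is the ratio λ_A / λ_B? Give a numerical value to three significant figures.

2.99 × 10^-8

λ_A = 1.703 × 10^-14 m (from energy = 72.8 MeV, via λ = hc/E).
λ_B = 5.687 × 10^-7 m (from energy = 2.18 eV, via λ = hc/E).
Ratio = 1.703 × 10^-14 / 5.687 × 10^-7 = 2.99 × 10^-8.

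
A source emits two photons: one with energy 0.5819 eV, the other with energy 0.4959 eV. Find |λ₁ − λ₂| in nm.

Using λ = hc/E: λ₁ = 2.1307e-6 m, λ₂ = 2.5002e-6 m.
|Δλ| = |2.1307e-6 − 2.5002e-6| = 3.70e-7 m = 370 nm.

370 nm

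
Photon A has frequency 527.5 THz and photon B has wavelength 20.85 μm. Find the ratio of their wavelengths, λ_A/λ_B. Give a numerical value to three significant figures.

λ_A = 5.683e-7 m (from frequency = 527.5 THz, via λ = c/f).
λ_B = 2.085e-5 m (from wavelength = 20.85 μm, via λ given directly).
Ratio = 5.683e-7 / 2.085e-5 = 0.0273.

0.0273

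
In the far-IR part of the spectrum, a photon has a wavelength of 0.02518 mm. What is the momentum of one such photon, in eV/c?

0.0492 eV/c

Use h = 6.62607015·10^-34 J·s, c = 2.99792458·10^8 m/s, 1 eV = 1.602176634·10^-19 J.
Convert to SI: λ = 0.02518 mm = 2.518·10^-5 m.
Since p = h/λ for a photon, p = 2.631·10^-29 kg·m/s.
Converting to eV/c: p = 0.04924 eV/c ≈ 0.0492 eV/c.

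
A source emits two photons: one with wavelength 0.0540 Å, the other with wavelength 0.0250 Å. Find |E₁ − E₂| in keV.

Using E = hc/λ: E₁ = 3.679 × 10^-14 J, E₂ = 7.946 × 10^-14 J.
|ΔE| = |3.679 × 10^-14 − 7.946 × 10^-14| = 4.27 × 10^-14 J = 266 keV.

266 keV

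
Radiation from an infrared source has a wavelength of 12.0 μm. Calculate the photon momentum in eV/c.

In SI units: λ = 12.0 μm = 1.20e-5 m.
Apply p = h/λ: p = 5.522e-29 kg·m/s.
Converting to eV/c: p = 0.1033 eV/c ≈ 0.103 eV/c.

0.103 eV/c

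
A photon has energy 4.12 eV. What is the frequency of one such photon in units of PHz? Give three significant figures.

Use h = 6.62607015·10^-34 J·s, 1 eV = 1.602176634·10^-19 J.
First convert: E = 4.12 eV = 6.6010·10^-19 J.
The photon relation is f = E/h, giving f = 9.962·10^14 Hz.
Converting to PHz: f = 0.9962 PHz ≈ 0.996 PHz.

0.996 PHz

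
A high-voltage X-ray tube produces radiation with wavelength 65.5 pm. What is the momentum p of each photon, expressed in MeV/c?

Use h = 6.62607015e-34 J·s, c = 2.99792458e8 m/s, 1 eV = 1.602176634e-19 J.
First convert: λ = 65.5 pm = 6.55e-11 m.
Apply p = h/λ: p = 1.012e-23 kg·m/s.
Converting to MeV/c: p = 0.01893 MeV/c ≈ 0.0189 MeV/c.

0.0189 MeV/c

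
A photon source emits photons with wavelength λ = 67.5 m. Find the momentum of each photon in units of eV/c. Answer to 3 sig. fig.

For a photon p = h/λ, so p = 9.816 × 10^-36 kg·m/s.
Converting to eV/c: p = 1.837 × 10^-8 eV/c ≈ 1.84 × 10^-8 eV/c.

1.84 × 10^-8 eV/c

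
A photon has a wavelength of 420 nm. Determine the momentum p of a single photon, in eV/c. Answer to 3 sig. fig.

2.95 eV/c

First convert: λ = 420 nm = 4.2e-7 m.
For a photon p = h/λ, so p = 1.578e-27 kg·m/s.
Converting to eV/c: p = 2.952 eV/c ≈ 2.95 eV/c.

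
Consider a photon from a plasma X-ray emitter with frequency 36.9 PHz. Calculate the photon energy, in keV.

0.153 keV

Convert to SI: f = 36.9 PHz = 3.69e16 Hz.
Apply E = hf: E = 2.445e-17 J.
Converting to keV: E = 0.1526 keV ≈ 0.153 keV.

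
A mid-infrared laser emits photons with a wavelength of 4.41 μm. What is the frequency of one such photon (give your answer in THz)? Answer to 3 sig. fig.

Take c = 2.99792458 × 10^8 m/s.
First convert: λ = 4.41 μm = 4.41 × 10^-6 m.
Apply f = c/λ: f = 6.798 × 10^13 Hz.
Converting to THz: f = 67.98 THz ≈ 68.0 THz.

68.0 THz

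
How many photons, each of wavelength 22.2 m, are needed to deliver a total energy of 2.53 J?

2.83·10^26 photons

Per-photon energy: E = 8.948·10^-27 J (from wavelength = 22.2 m).
N = E_total / E_photon = 2.53 J / 8.948·10^-27 J = 2.83·10^26.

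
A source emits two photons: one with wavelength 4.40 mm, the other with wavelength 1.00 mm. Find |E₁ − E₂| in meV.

Using E = hc/λ: E₁ = 4.515 × 10^-23 J, E₂ = 1.986 × 10^-22 J.
|ΔE| = |4.515 × 10^-23 − 1.986 × 10^-22| = 1.53 × 10^-22 J = 0.958 meV.

0.958 meV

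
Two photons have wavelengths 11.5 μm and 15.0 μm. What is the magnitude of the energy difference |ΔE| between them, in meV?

Using E = hc/λ: E₁ = 1.727 × 10^-20 J, E₂ = 1.324 × 10^-20 J.
|ΔE| = |1.727 × 10^-20 − 1.324 × 10^-20| = 4.03 × 10^-21 J = 25.2 meV.

25.2 meV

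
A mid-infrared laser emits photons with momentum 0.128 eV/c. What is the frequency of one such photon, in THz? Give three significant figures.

Take h = 6.62607015e-34 J·s, c = 2.99792458e8 m/s, 1 eV = 1.602176634e-19 J.
Convert to SI: p = 0.128 eV/c = 6.8407e-29 kg·m/s.
Apply f = pc/h: f = 3.095e13 Hz.
Converting to THz: f = 30.95 THz ≈ 31.0 THz.

31.0 THz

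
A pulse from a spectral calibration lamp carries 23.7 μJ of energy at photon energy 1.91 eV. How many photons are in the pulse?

Per-photon energy: E = 3.060·10^-19 J (from energy = 1.91 eV).
N = E_total / E_photon = 2.37·10^-5 J / 3.060·10^-19 J = 7.74·10^13.

7.74·10^13 photons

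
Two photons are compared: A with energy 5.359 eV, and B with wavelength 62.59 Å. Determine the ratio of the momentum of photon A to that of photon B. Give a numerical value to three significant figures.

p_A = 2.864 × 10^-27 kg·m/s (from energy = 5.359 eV, via p = E/c).
p_B = 1.059 × 10^-25 kg·m/s (from wavelength = 62.59 Å, via p = h/λ).
Ratio = 2.864 × 10^-27 / 1.059 × 10^-25 = 0.0271.

0.0271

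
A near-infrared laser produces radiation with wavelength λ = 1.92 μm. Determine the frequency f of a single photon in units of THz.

156 THz

Take c = 2.99792458e8 m/s.
In SI units: λ = 1.92 μm = 1.92e-6 m.
For a photon f = c/λ, so f = 1.561e14 Hz.
Converting to THz: f = 156.1 THz ≈ 156 THz.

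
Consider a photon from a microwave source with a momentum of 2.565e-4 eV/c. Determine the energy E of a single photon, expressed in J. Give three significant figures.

Convert to SI: p = 2.565e-4 eV/c = 1.3708e-31 kg·m/s.
The photon relation is E = pc, giving E = 4.110e-23 J.
So E ≈ 4.11e-23 J.

4.11e-23 J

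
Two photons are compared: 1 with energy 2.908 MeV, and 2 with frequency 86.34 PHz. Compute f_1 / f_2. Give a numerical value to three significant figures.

f_1 = 7.032e20 Hz (from energy = 2.908 MeV, via f = E/h).
f_2 = 8.634e16 Hz (from frequency = 86.34 PHz, via f given directly).
Ratio = 7.032e20 / 8.634e16 = 8140.

8140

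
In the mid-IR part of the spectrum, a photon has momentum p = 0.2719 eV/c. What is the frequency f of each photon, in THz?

65.7 THz

Convert to SI: p = 0.2719 eV/c = 1.4531 × 10^-28 kg·m/s.
For a photon f = pc/h, so f = 6.575 × 10^13 Hz.
Converting to THz: f = 65.75 THz ≈ 65.7 THz.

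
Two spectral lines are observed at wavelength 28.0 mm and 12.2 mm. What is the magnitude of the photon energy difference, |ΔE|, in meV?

Using E = hc/λ: E₁ = 7.094 × 10^-24 J, E₂ = 1.628 × 10^-23 J.
|ΔE| = |7.094 × 10^-24 − 1.628 × 10^-23| = 9.19 × 10^-24 J = 0.0573 meV.

0.0573 meV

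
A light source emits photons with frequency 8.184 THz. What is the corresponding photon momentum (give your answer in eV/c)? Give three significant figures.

0.0338 eV/c

Use h = 6.62607015e-34 J·s, c = 2.99792458e8 m/s, 1 eV = 1.602176634e-19 J.
First convert: f = 8.184 THz = 8.184e12 Hz.
The photon relation is p = hf/c, giving p = 1.809e-29 kg·m/s.
Converting to eV/c: p = 0.03385 eV/c ≈ 0.0338 eV/c.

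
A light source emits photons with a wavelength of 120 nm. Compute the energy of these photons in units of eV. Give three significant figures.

First convert: λ = 120 nm = 1.2 × 10^-7 m.
Since E = hc/λ for a photon, E = 1.655 × 10^-18 J.
Converting to eV: E = 10.33 eV ≈ 10.3 eV.

10.3 eV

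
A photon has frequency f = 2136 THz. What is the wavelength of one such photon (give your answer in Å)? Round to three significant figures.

In SI units: f = 2136 THz = 2.136e15 Hz.
Since λ = c/f for a photon, λ = 1.404e-7 m.
Converting to Å: λ = 1404 Å ≈ 1400 Å.

1400 Å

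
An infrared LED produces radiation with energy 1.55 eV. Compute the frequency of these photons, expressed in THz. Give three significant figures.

375 THz

Take h = 6.62607015e-34 J·s, 1 eV = 1.602176634e-19 J.
First convert: E = 1.55 eV = 2.4834e-19 J.
For a photon f = E/h, so f = 3.748e14 Hz.
Converting to THz: f = 374.8 THz ≈ 375 THz.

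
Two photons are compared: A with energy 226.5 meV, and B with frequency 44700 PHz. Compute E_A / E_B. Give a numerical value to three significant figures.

1.23 × 10^-6

E_A = 3.629 × 10^-20 J (from energy = 226.5 meV, via E given directly).
E_B = 2.962 × 10^-14 J (from frequency = 44700 PHz, via E = hf).
Ratio = 3.629 × 10^-20 / 2.962 × 10^-14 = 1.23 × 10^-6.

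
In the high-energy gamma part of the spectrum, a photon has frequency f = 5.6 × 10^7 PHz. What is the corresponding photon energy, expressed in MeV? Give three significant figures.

232 MeV

(h = 6.62607015 × 10^-34 J·s, 1 eV = 1.602176634 × 10^-19 J.)
In SI units: f = 5.6 × 10^7 PHz = 5.6 × 10^22 Hz.
For a photon E = hf, so E = 3.711 × 10^-11 J.
Converting to MeV: E = 231.6 MeV ≈ 232 MeV.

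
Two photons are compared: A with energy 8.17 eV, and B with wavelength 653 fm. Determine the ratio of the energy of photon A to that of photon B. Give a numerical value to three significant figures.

4.30 × 10^-6

E_A = 1.309 × 10^-18 J (from energy = 8.17 eV, via E given directly).
E_B = 3.042 × 10^-13 J (from wavelength = 653 fm, via E = hc/λ).
Ratio = 1.309 × 10^-18 / 3.042 × 10^-13 = 4.30 × 10^-6.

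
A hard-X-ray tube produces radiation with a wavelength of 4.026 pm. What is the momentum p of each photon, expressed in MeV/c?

0.308 MeV/c

In SI units: λ = 4.026 pm = 4.026 × 10^-12 m.
For a photon p = h/λ, so p = 1.646 × 10^-22 kg·m/s.
Converting to MeV/c: p = 0.3080 MeV/c ≈ 0.308 MeV/c.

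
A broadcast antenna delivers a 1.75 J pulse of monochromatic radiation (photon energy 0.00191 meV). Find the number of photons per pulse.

5.72e24 photons

Per-photon energy: E = 3.060e-25 J (from energy = 0.00191 meV).
N = E_total / E_photon = 1.75 J / 3.060e-25 J = 5.72e24.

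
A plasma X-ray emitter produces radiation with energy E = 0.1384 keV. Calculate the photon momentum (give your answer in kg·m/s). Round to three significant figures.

Convert to SI: E = 0.1384 keV = 2.2174e-17 J.
For a photon p = E/c, so p = 7.396e-26 kg·m/s.
So p ≈ 7.40e-26 kg·m/s.

7.40e-26 kg·m/s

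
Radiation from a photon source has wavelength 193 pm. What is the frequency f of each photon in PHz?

(c = 2.99792458e8 m/s.)
In SI units: λ = 193 pm = 1.93e-10 m.
For a photon f = c/λ, so f = 1.553e18 Hz.
Converting to PHz: f = 1553 PHz ≈ 1550 PHz.

1550 PHz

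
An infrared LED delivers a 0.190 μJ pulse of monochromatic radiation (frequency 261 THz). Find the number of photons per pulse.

Per-photon energy: E = 1.729·10^-19 J (from frequency = 261 THz).
N = E_total / E_photon = 1.90·10^-7 J / 1.729·10^-19 J = 1.10·10^12.

1.10·10^12 photons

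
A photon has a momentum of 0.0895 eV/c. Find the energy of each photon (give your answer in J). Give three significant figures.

1.43e-20 J

(c = 2.99792458e8 m/s, 1 eV = 1.602176634e-19 J.)
In SI units: p = 0.0895 eV/c = 4.7831e-29 kg·m/s.
Since E = pc for a photon, E = 1.434e-20 J.
So E ≈ 1.43e-20 J.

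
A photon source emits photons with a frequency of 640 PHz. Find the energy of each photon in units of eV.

2650 eV

Take h = 6.62607015e-34 J·s, 1 eV = 1.602176634e-19 J.
First convert: f = 640 PHz = 6.40e17 Hz.
The photon relation is E = hf, giving E = 4.241e-16 J.
Converting to eV: E = 2647 eV ≈ 2650 eV.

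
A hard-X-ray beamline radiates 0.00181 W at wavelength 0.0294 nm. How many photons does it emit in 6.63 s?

1.78 × 10^12 photons

Total energy: E_total = P·t = 0.00181 × 6.63 = 0.01200 J.
Per-photon energy: E = 6.757 × 10^-15 J.
N = E_total / E_photon = 1.78 × 10^12.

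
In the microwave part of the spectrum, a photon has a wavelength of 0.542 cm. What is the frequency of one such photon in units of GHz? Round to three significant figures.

55.3 GHz

Take c = 2.99792458e8 m/s.
In SI units: λ = 0.542 cm = 0.00542 m.
For a photon f = c/λ, so f = 5.531e10 Hz.
Converting to GHz: f = 55.31 GHz ≈ 55.3 GHz.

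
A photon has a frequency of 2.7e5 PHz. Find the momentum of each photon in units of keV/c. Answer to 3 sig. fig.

1120 keV/c

Use h = 6.62607015e-34 J·s, c = 2.99792458e8 m/s, 1 eV = 1.602176634e-19 J.
Convert to SI: f = 2.7e5 PHz = 2.7e20 Hz.
Apply p = hf/c: p = 5.968e-22 kg·m/s.
Converting to keV/c: p = 1117 keV/c ≈ 1120 keV/c.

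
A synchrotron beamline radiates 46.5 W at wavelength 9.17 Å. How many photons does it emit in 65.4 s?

Total energy: E_total = P·t = 46.5 × 65.4 = 3041 J.
Per-photon energy: E = 2.166e-16 J.
N = E_total / E_photon = 1.40e19.

1.40e19 photons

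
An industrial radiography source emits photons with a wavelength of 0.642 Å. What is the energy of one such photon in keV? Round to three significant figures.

In SI units: λ = 0.642 Å = 6.42e-11 m.
For a photon E = hc/λ, so E = 3.094e-15 J.
Converting to keV: E = 19.31 keV ≈ 19.3 keV.

19.3 keV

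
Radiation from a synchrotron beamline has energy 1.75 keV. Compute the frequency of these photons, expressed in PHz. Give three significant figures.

Use h = 6.62607015 × 10^-34 J·s, 1 eV = 1.602176634 × 10^-19 J.
Convert to SI: E = 1.75 keV = 2.8038 × 10^-16 J.
The photon relation is f = E/h, giving f = 4.231 × 10^17 Hz.
Converting to PHz: f = 423.1 PHz ≈ 423 PHz.

423 PHz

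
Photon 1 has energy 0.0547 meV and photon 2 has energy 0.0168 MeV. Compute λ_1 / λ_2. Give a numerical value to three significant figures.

λ_1 = 0.02267 m (from energy = 0.0547 meV, via λ = hc/E).
λ_2 = 7.380·10^-11 m (from energy = 0.0168 MeV, via λ = hc/E).
Ratio = 0.02267 / 7.380·10^-11 = 3.07·10^8.

3.07·10^8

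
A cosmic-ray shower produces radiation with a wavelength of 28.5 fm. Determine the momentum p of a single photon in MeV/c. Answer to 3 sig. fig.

43.5 MeV/c

Take h = 6.62607015e-34 J·s, c = 2.99792458e8 m/s, 1 eV = 1.602176634e-19 J.
First convert: λ = 28.5 fm = 2.85e-14 m.
Since p = h/λ for a photon, p = 2.325e-20 kg·m/s.
Converting to MeV/c: p = 43.50 MeV/c ≈ 43.5 MeV/c.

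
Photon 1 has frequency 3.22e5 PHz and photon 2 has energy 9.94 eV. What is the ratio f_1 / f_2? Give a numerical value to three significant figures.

1.34e5

f_1 = 3.220e20 Hz (from frequency = 3.22e5 PHz, via f given directly).
f_2 = 2.403e15 Hz (from energy = 9.94 eV, via f = E/h).
Ratio = 3.220e20 / 2.403e15 = 1.34e5.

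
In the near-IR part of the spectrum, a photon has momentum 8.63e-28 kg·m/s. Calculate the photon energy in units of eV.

1.61 eV

(c = 2.99792458e8 m/s, 1 eV = 1.602176634e-19 J.)
Since E = pc for a photon, E = 2.587e-19 J.
Converting to eV: E = 1.615 eV ≈ 1.61 eV.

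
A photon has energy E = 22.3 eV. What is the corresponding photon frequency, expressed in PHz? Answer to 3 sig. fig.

First convert: E = 22.3 eV = 3.5729e-18 J.
Apply f = E/h: f = 5.392e15 Hz.
Converting to PHz: f = 5.392 PHz ≈ 5.39 PHz.

5.39 PHz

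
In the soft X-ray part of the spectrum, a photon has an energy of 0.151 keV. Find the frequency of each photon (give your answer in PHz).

In SI units: E = 0.151 keV = 2.4193 × 10^-17 J.
For a photon f = E/h, so f = 3.651 × 10^16 Hz.
Converting to PHz: f = 36.51 PHz ≈ 36.5 PHz.

36.5 PHz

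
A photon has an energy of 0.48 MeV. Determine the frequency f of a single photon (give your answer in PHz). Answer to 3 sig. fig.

1.16e5 PHz

Convert to SI: E = 0.48 MeV = 7.6904e-14 J.
Since f = E/h for a photon, f = 1.161e20 Hz.
Converting to PHz: f = 116100 PHz ≈ 1.16e5 PHz.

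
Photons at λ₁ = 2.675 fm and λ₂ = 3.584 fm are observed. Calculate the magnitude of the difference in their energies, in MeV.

118 MeV

Using E = hc/λ: E₁ = 7.4260e-11 J, E₂ = 5.5425e-11 J.
|ΔE| = |7.4260e-11 − 5.5425e-11| = 1.88e-11 J = 118 MeV.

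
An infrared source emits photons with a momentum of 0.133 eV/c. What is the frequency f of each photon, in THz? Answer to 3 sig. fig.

(h = 6.62607015 × 10^-34 J·s, c = 2.99792458 × 10^8 m/s, 1 eV = 1.602176634 × 10^-19 J.)
First convert: p = 0.133 eV/c = 7.1079 × 10^-29 kg·m/s.
The photon relation is f = pc/h, giving f = 3.216 × 10^13 Hz.
Converting to THz: f = 32.16 THz ≈ 32.2 THz.

32.2 THz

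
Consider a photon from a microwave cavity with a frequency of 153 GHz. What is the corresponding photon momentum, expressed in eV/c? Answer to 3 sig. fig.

6.33e-4 eV/c

(h = 6.62607015e-34 J·s, c = 2.99792458e8 m/s, 1 eV = 1.602176634e-19 J.)
Convert to SI: f = 153 GHz = 1.53e11 Hz.
The photon relation is p = hf/c, giving p = 3.382e-31 kg·m/s.
Converting to eV/c: p = 6.328e-4 eV/c ≈ 6.33e-4 eV/c.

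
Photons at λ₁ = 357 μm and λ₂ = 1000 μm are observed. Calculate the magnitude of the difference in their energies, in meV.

2.23 meV

Using E = hc/λ: E₁ = 5.564 × 10^-22 J, E₂ = 1.986 × 10^-22 J.
|ΔE| = |5.564 × 10^-22 − 1.986 × 10^-22| = 3.58 × 10^-22 J = 2.23 meV.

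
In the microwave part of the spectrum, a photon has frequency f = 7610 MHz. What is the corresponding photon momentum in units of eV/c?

3.15e-5 eV/c

Use h = 6.62607015e-34 J·s, c = 2.99792458e8 m/s, 1 eV = 1.602176634e-19 J.
Convert to SI: f = 7610 MHz = 7.61e9 Hz.
For a photon p = hf/c, so p = 1.682e-32 kg·m/s.
Converting to eV/c: p = 3.147e-5 eV/c ≈ 3.15e-5 eV/c.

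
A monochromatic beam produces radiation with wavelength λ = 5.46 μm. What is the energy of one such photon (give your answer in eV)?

0.227 eV

Use h = 6.62607015e-34 J·s, c = 2.99792458e8 m/s, 1 eV = 1.602176634e-19 J.
In SI units: λ = 5.46 μm = 5.46e-6 m.
For a photon E = hc/λ, so E = 3.638e-20 J.
Converting to eV: E = 0.2271 eV ≈ 0.227 eV.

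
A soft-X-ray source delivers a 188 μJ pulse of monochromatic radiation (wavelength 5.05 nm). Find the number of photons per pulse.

Per-photon energy: E = 3.934e-17 J (from wavelength = 5.05 nm).
N = E_total / E_photon = 1.88e-4 J / 3.934e-17 J = 4.78e12.

4.78e12 photons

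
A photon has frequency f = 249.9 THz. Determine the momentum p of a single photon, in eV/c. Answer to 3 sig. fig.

(h = 6.62607015 × 10^-34 J·s, c = 2.99792458 × 10^8 m/s, 1 eV = 1.602176634 × 10^-19 J.)
In SI units: f = 249.9 THz = 2.499 × 10^14 Hz.
The photon relation is p = hf/c, giving p = 5.523 × 10^-28 kg·m/s.
Converting to eV/c: p = 1.034 eV/c ≈ 1.03 eV/c.

1.03 eV/c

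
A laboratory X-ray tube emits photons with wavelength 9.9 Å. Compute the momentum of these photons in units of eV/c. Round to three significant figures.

In SI units: λ = 9.9 Å = 9.9·10^-10 m.
Since p = h/λ for a photon, p = 6.693·10^-25 kg·m/s.
Converting to eV/c: p = 1252 eV/c ≈ 1250 eV/c.

1250 eV/c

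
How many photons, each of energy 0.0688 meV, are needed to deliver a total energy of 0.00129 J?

Per-photon energy: E = 1.102 × 10^-23 J (from energy = 0.0688 meV).
N = E_total / E_photon = 0.00129 J / 1.102 × 10^-23 J = 1.17 × 10^20.

1.17 × 10^20 photons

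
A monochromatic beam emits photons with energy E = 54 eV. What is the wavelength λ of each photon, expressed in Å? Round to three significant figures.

First convert: E = 54 eV = 8.6518e-18 J.
Apply λ = hc/E: λ = 2.296e-8 m.
Converting to Å: λ = 229.6 Å ≈ 230 Å.

230 Å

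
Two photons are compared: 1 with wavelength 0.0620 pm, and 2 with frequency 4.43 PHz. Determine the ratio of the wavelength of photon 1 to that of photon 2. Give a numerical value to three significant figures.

9.16 × 10^-7

λ_1 = 6.200 × 10^-14 m (from wavelength = 0.0620 pm, via λ given directly).
λ_2 = 6.767 × 10^-8 m (from frequency = 4.43 PHz, via λ = c/f).
Ratio = 6.200 × 10^-14 / 6.767 × 10^-8 = 9.16 × 10^-7.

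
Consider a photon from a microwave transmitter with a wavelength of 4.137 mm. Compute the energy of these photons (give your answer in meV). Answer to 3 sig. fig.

Use h = 6.62607015·10^-34 J·s, c = 2.99792458·10^8 m/s, 1 eV = 1.602176634·10^-19 J.
First convert: λ = 4.137 mm = 0.004137 m.
The photon relation is E = hc/λ, giving E = 4.802·10^-23 J.
Converting to meV: E = 0.2997 meV ≈ 0.300 meV.

0.300 meV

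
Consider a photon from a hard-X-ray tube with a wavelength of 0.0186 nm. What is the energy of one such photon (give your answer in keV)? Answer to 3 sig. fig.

66.7 keV

Convert to SI: λ = 0.0186 nm = 1.86e-11 m.
Since E = hc/λ for a photon, E = 1.068e-14 J.
Converting to keV: E = 66.66 keV ≈ 66.7 keV.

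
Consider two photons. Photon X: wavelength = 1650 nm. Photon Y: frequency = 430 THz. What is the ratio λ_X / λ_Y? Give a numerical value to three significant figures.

λ_X = 1.650 × 10^-6 m (from wavelength = 1650 nm, via λ given directly).
λ_Y = 6.972 × 10^-7 m (from frequency = 430 THz, via λ = c/f).
Ratio = 1.650 × 10^-6 / 6.972 × 10^-7 = 2.37.

2.37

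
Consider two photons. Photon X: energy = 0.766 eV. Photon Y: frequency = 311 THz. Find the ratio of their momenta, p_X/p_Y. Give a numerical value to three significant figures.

p_X = 4.094e-28 kg·m/s (from energy = 0.766 eV, via p = E/c).
p_Y = 6.874e-28 kg·m/s (from frequency = 311 THz, via p = hf/c).
Ratio = 4.094e-28 / 6.874e-28 = 0.596.

0.596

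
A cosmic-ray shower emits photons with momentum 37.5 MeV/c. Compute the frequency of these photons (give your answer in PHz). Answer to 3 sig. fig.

First convert: p = 37.5 MeV/c = 2.0041 × 10^-20 kg·m/s.
Since f = pc/h for a photon, f = 9.067 × 10^21 Hz.
Converting to PHz: f = 9.067 × 10^6 PHz ≈ 9.07 × 10^6 PHz.

9.07 × 10^6 PHz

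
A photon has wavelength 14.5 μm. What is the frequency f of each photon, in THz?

Use c = 2.99792458·10^8 m/s.
First convert: λ = 14.5 μm = 1.45·10^-5 m.
For a photon f = c/λ, so f = 2.068·10^13 Hz.
Converting to THz: f = 20.68 THz ≈ 20.7 THz.

20.7 THz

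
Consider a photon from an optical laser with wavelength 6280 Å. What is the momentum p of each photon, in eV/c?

Use h = 6.62607015·10^-34 J·s, c = 2.99792458·10^8 m/s, 1 eV = 1.602176634·10^-19 J.
First convert: λ = 6280 Å = 6.28·10^-7 m.
Apply p = h/λ: p = 1.055·10^-27 kg·m/s.
Converting to eV/c: p = 1.974 eV/c ≈ 1.97 eV/c.

1.97 eV/c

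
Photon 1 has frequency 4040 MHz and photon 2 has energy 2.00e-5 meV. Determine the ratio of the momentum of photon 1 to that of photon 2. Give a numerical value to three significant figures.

835

p_1 = 8.929e-33 kg·m/s (from frequency = 4040 MHz, via p = hf/c).
p_2 = 1.069e-35 kg·m/s (from energy = 2.00e-5 meV, via p = E/c).
Ratio = 8.929e-33 / 1.069e-35 = 835.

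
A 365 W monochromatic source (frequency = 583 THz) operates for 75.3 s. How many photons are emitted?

7.11e22 photons

Total energy: E_total = P·t = 365 × 75.3 = 27480 J.
Per-photon energy: E = 3.863e-19 J.
N = E_total / E_photon = 7.11e22.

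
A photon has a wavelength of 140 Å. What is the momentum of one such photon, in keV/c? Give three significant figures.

Use h = 6.62607015e-34 J·s, c = 2.99792458e8 m/s, 1 eV = 1.602176634e-19 J.
First convert: λ = 140 Å = 1.4e-8 m.
Apply p = h/λ: p = 4.733e-26 kg·m/s.
Converting to keV/c: p = 0.08856 keV/c ≈ 0.0886 keV/c.

0.0886 keV/c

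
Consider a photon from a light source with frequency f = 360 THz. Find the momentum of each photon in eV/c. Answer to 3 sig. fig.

Take h = 6.62607015e-34 J·s, c = 2.99792458e8 m/s, 1 eV = 1.602176634e-19 J.
First convert: f = 360 THz = 3.6e14 Hz.
Since p = hf/c for a photon, p = 7.957e-28 kg·m/s.
Converting to eV/c: p = 1.489 eV/c ≈ 1.49 eV/c.

1.49 eV/c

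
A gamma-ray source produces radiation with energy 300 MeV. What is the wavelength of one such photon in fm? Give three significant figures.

Take h = 6.62607015·10^-34 J·s, c = 2.99792458·10^8 m/s, 1 eV = 1.602176634·10^-19 J.
Convert to SI: E = 300 MeV = 4.8065·10^-11 J.
The photon relation is λ = hc/E, giving λ = 4.133·10^-15 m.
Converting to fm: λ = 4.133 fm ≈ 4.13 fm.

4.13 fm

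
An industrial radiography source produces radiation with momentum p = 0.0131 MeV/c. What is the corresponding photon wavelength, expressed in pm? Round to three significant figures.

94.6 pm

(h = 6.62607015e-34 J·s, c = 2.99792458e8 m/s, 1 eV = 1.602176634e-19 J.)
In SI units: p = 0.0131 MeV/c = 7.0010e-24 kg·m/s.
Since λ = h/p for a photon, λ = 9.464e-11 m.
Converting to pm: λ = 94.64 pm ≈ 94.6 pm.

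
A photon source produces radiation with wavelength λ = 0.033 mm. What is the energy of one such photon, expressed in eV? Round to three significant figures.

Take h = 6.62607015e-34 J·s, c = 2.99792458e8 m/s, 1 eV = 1.602176634e-19 J.
First convert: λ = 0.033 mm = 3.3e-5 m.
Since E = hc/λ for a photon, E = 6.020e-21 J.
Converting to eV: E = 0.03757 eV ≈ 0.0376 eV.

0.0376 eV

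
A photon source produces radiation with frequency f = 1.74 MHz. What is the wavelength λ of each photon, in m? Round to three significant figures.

172 m

Use c = 2.99792458·10^8 m/s.
In SI units: f = 1.74 MHz = 1.74·10^6 Hz.
Apply λ = c/f: λ = 172.3 m.
So λ ≈ 172 m.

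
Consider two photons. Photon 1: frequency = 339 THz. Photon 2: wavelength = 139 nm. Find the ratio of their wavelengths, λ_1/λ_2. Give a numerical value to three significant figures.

λ_1 = 8.843e-7 m (from frequency = 339 THz, via λ = c/f).
λ_2 = 1.390e-7 m (from wavelength = 139 nm, via λ given directly).
Ratio = 8.843e-7 / 1.390e-7 = 6.36.

6.36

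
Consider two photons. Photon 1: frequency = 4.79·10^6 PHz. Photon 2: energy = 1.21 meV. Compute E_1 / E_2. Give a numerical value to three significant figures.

E_1 = 3.174·10^-12 J (from frequency = 4.79·10^6 PHz, via E = hf).
E_2 = 1.939·10^-22 J (from energy = 1.21 meV, via E given directly).
Ratio = 3.174·10^-12 / 1.939·10^-22 = 1.64·10^10.

1.64·10^10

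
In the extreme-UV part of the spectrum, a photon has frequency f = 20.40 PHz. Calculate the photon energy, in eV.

84.4 eV

Use h = 6.62607015e-34 J·s, 1 eV = 1.602176634e-19 J.
First convert: f = 20.40 PHz = 2.040e16 Hz.
For a photon E = hf, so E = 1.352e-17 J.
Converting to eV: E = 84.37 eV ≈ 84.4 eV.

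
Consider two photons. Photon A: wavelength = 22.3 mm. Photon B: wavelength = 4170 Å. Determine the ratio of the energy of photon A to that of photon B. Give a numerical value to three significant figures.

1.87e-5

E_A = 8.908e-24 J (from wavelength = 22.3 mm, via E = hc/λ).
E_B = 4.764e-19 J (from wavelength = 4170 Å, via E = hc/λ).
Ratio = 8.908e-24 / 4.764e-19 = 1.87e-5.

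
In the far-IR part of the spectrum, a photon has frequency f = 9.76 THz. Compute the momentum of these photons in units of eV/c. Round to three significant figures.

0.0404 eV/c

Use h = 6.62607015 × 10^-34 J·s, c = 2.99792458 × 10^8 m/s, 1 eV = 1.602176634 × 10^-19 J.
First convert: f = 9.76 THz = 9.76 × 10^12 Hz.
For a photon p = hf/c, so p = 2.157 × 10^-29 kg·m/s.
Converting to eV/c: p = 0.04036 eV/c ≈ 0.0404 eV/c.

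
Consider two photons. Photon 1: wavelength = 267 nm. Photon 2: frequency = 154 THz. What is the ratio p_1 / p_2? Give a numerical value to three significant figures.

p_1 = 2.482e-27 kg·m/s (from wavelength = 267 nm, via p = h/λ).
p_2 = 3.404e-28 kg·m/s (from frequency = 154 THz, via p = hf/c).
Ratio = 2.482e-27 / 3.404e-28 = 7.29.

7.29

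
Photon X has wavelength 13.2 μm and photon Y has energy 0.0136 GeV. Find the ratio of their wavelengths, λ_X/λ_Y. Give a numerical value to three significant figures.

λ_X = 1.320e-5 m (from wavelength = 13.2 μm, via λ given directly).
λ_Y = 9.116e-14 m (from energy = 0.0136 GeV, via λ = hc/E).
Ratio = 1.320e-5 / 9.116e-14 = 1.45e8.

1.45e8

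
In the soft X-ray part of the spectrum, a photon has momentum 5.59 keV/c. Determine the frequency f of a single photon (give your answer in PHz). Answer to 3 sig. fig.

1350 PHz

Use h = 6.62607015e-34 J·s, c = 2.99792458e8 m/s, 1 eV = 1.602176634e-19 J.
First convert: p = 5.59 keV/c = 2.9875e-24 kg·m/s.
Apply f = pc/h: f = 1.352e18 Hz.
Converting to PHz: f = 1352 PHz ≈ 1350 PHz.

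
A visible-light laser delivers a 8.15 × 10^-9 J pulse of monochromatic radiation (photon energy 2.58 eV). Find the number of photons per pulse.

1.97 × 10^10 photons

Per-photon energy: E = 4.134 × 10^-19 J (from energy = 2.58 eV).
N = E_total / E_photon = 8.15 × 10^-9 J / 4.134 × 10^-19 J = 1.97 × 10^10.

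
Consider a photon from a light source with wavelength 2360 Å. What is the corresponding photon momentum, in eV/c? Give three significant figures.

5.25 eV/c

(h = 6.62607015 × 10^-34 J·s, c = 2.99792458 × 10^8 m/s, 1 eV = 1.602176634 × 10^-19 J.)
Convert to SI: λ = 2360 Å = 2.36 × 10^-7 m.
For a photon p = h/λ, so p = 2.808 × 10^-27 kg·m/s.
Converting to eV/c: p = 5.254 eV/c ≈ 5.25 eV/c.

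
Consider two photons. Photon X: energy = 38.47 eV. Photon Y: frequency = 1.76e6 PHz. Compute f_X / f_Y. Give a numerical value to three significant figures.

5.29e-6

f_X = 9.302e15 Hz (from energy = 38.47 eV, via f = E/h).
f_Y = 1.760e21 Hz (from frequency = 1.76e6 PHz, via f given directly).
Ratio = 9.302e15 / 1.760e21 = 5.29e-6.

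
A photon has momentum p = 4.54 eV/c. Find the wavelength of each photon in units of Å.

Use h = 6.62607015e-34 J·s, c = 2.99792458e8 m/s, 1 eV = 1.602176634e-19 J.
Convert to SI: p = 4.54 eV/c = 2.4263e-27 kg·m/s.
The photon relation is λ = h/p, giving λ = 2.731e-7 m.
Converting to Å: λ = 2731 Å ≈ 2730 Å.

2730 Å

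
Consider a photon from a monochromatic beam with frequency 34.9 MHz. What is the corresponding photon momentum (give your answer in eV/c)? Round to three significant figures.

Take h = 6.62607015e-34 J·s, c = 2.99792458e8 m/s, 1 eV = 1.602176634e-19 J.
First convert: f = 34.9 MHz = 3.49e7 Hz.
Apply p = hf/c: p = 7.714e-35 kg·m/s.
Converting to eV/c: p = 1.443e-7 eV/c ≈ 1.44e-7 eV/c.

1.44e-7 eV/c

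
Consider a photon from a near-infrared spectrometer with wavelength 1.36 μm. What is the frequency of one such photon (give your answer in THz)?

220 THz

(c = 2.99792458e8 m/s.)
First convert: λ = 1.36 μm = 1.36e-6 m.
Since f = c/λ for a photon, f = 2.204e14 Hz.
Converting to THz: f = 220.4 THz ≈ 220 THz.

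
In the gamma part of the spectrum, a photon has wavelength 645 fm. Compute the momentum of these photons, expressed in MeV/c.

1.92 MeV/c

Use h = 6.62607015e-34 J·s, c = 2.99792458e8 m/s, 1 eV = 1.602176634e-19 J.
Convert to SI: λ = 645 fm = 6.45e-13 m.
For a photon p = h/λ, so p = 1.027e-21 kg·m/s.
Converting to MeV/c: p = 1.922 MeV/c ≈ 1.92 MeV/c.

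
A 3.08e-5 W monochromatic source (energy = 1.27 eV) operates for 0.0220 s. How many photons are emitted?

3.33e12 photons

Total energy: E_total = P·t = 3.08e-5 × 0.0220 = 6.776e-7 J.
Per-photon energy: E = 2.035e-19 J.
N = E_total / E_photon = 3.33e12.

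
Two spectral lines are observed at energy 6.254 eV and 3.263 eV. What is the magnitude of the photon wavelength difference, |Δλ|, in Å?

1820 Å

Using λ = hc/E: λ₁ = 1.9825 × 10^-7 m, λ₂ = 3.7997 × 10^-7 m.
|Δλ| = |1.9825 × 10^-7 − 3.7997 × 10^-7| = 1.82 × 10^-7 m = 1820 Å.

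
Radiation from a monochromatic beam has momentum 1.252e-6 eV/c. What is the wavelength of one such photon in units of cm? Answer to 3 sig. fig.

Use h = 6.62607015e-34 J·s, c = 2.99792458e8 m/s, 1 eV = 1.602176634e-19 J.
Convert to SI: p = 1.252e-6 eV/c = 6.6910e-34 kg·m/s.
Apply λ = h/p: λ = 0.9903 m.
Converting to cm: λ = 99.03 cm ≈ 99.0 cm.

99.0 cm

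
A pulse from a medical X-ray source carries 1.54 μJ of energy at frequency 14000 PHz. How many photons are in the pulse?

Per-photon energy: E = 9.276 × 10^-15 J (from frequency = 14000 PHz).
N = E_total / E_photon = 1.54 × 10^-6 J / 9.276 × 10^-15 J = 1.66 × 10^8.

1.66 × 10^8 photons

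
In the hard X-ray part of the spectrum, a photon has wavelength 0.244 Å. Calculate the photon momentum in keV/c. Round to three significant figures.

In SI units: λ = 0.244 Å = 2.44 × 10^-11 m.
Apply p = h/λ: p = 2.716 × 10^-23 kg·m/s.
Converting to keV/c: p = 50.81 keV/c ≈ 50.8 keV/c.

50.8 keV/c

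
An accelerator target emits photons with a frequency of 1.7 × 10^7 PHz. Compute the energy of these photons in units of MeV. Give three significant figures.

70.3 MeV

Convert to SI: f = 1.7 × 10^7 PHz = 1.7 × 10^22 Hz.
For a photon E = hf, so E = 1.126 × 10^-11 J.
Converting to MeV: E = 70.31 MeV ≈ 70.3 MeV.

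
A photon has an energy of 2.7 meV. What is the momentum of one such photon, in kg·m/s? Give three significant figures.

Take c = 2.99792458e8 m/s, 1 eV = 1.602176634e-19 J.
Convert to SI: E = 2.7 meV = 4.3259e-22 J.
The photon relation is p = E/c, giving p = 1.443e-30 kg·m/s.
So p ≈ 1.44e-30 kg·m/s.

1.44e-30 kg·m/s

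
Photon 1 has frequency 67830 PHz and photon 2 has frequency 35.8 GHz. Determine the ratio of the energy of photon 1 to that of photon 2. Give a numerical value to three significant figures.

E_1 = 4.494e-14 J (from frequency = 67830 PHz, via E = hf).
E_2 = 2.372e-23 J (from frequency = 35.8 GHz, via E = hf).
Ratio = 4.494e-14 / 2.372e-23 = 1.89e9.

1.89e9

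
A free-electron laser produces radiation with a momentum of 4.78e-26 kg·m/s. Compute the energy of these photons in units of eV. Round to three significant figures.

Apply E = pc: E = 1.433e-17 J.
Converting to eV: E = 89.44 eV ≈ 89.4 eV.

89.4 eV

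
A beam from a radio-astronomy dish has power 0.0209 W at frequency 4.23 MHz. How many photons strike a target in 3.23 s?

2.41e25 photons

Total energy: E_total = P·t = 0.0209 × 3.23 = 0.06751 J.
Per-photon energy: E = 2.803e-27 J.
N = E_total / E_photon = 2.41e25.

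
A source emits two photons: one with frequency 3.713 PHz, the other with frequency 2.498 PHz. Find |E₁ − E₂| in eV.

5.02 eV

Using E = hf: E₁ = 2.4603·10^-18 J, E₂ = 1.6552·10^-18 J.
|ΔE| = |2.4603·10^-18 − 1.6552·10^-18| = 8.05·10^-19 J = 5.02 eV.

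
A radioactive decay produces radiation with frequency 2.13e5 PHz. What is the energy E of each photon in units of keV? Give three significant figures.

Take h = 6.62607015e-34 J·s, 1 eV = 1.602176634e-19 J.
Convert to SI: f = 2.13e5 PHz = 2.13e20 Hz.
Since E = hf for a photon, E = 1.411e-13 J.
Converting to keV: E = 880.9 keV ≈ 881 keV.

881 keV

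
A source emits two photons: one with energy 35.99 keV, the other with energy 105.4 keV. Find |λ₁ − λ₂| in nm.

Using λ = hc/E: λ₁ = 3.4450 × 10^-11 m, λ₂ = 1.1763 × 10^-11 m.
|Δλ| = |3.4450 × 10^-11 − 1.1763 × 10^-11| = 2.27 × 10^-11 m = 0.0227 nm.

0.0227 nm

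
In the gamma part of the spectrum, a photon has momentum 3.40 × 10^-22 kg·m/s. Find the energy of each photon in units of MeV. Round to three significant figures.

0.636 MeV

Take c = 2.99792458 × 10^8 m/s, 1 eV = 1.602176634 × 10^-19 J.
For a photon E = pc, so E = 1.019 × 10^-13 J.
Converting to MeV: E = 0.6362 MeV ≈ 0.636 MeV.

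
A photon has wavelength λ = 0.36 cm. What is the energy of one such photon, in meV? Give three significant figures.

Use h = 6.62607015e-34 J·s, c = 2.99792458e8 m/s, 1 eV = 1.602176634e-19 J.
First convert: λ = 0.36 cm = 0.0036 m.
For a photon E = hc/λ, so E = 5.518e-23 J.
Converting to meV: E = 0.3444 meV ≈ 0.344 meV.

0.344 meV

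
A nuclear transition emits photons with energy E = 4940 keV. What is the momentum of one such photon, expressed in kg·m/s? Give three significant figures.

First convert: E = 4940 keV = 7.9148 × 10^-13 J.
For a photon p = E/c, so p = 2.640 × 10^-21 kg·m/s.
So p ≈ 2.64 × 10^-21 kg·m/s.

2.64 × 10^-21 kg·m/s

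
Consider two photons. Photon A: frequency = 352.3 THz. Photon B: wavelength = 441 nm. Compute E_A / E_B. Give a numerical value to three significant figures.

0.518

E_A = 2.334 × 10^-19 J (from frequency = 352.3 THz, via E = hf).
E_B = 4.504 × 10^-19 J (from wavelength = 441 nm, via E = hc/λ).
Ratio = 2.334 × 10^-19 / 4.504 × 10^-19 = 0.518.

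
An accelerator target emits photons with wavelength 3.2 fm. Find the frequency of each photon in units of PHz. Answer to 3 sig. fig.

Take c = 2.99792458e8 m/s.
First convert: λ = 3.2 fm = 3.2e-15 m.
Since f = c/λ for a photon, f = 9.369e22 Hz.
Converting to PHz: f = 9.369e7 PHz ≈ 9.37e7 PHz.

9.37e7 PHz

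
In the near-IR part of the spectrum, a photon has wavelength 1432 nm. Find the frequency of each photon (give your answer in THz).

Take c = 2.99792458e8 m/s.
Convert to SI: λ = 1432 nm = 1.432e-6 m.
Since f = c/λ for a photon, f = 2.094e14 Hz.
Converting to THz: f = 209.4 THz ≈ 209 THz.

209 THz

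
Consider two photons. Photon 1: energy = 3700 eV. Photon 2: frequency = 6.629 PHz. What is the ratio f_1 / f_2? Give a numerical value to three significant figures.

f_1 = 8.947 × 10^17 Hz (from energy = 3700 eV, via f = E/h).
f_2 = 6.629 × 10^15 Hz (from frequency = 6.629 PHz, via f given directly).
Ratio = 8.947 × 10^17 / 6.629 × 10^15 = 135.

135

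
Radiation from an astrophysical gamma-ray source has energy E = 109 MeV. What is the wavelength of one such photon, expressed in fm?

Use h = 6.62607015e-34 J·s, c = 2.99792458e8 m/s, 1 eV = 1.602176634e-19 J.
First convert: E = 109 MeV = 1.7464e-11 J.
For a photon λ = hc/E, so λ = 1.137e-14 m.
Converting to fm: λ = 11.37 fm ≈ 11.4 fm.

11.4 fm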